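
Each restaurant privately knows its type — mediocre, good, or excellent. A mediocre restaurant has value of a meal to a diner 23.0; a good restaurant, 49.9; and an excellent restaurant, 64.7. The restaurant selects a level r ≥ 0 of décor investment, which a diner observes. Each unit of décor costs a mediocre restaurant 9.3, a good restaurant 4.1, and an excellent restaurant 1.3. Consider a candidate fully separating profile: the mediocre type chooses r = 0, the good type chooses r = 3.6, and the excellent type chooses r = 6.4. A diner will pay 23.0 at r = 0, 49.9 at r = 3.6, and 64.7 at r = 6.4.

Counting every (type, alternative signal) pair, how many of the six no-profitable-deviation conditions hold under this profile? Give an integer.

5

Excellent (own payoff 64.7 − 1.3×6.4 = 56.38): to r=0 gives 23.0 → no gain ✓; to r=3.6 gives 49.9 − 1.3×3.6 = 45.22 → no gain ✓.
Good (own payoff 49.9 − 4.1×3.6 = 35.14): to r=0 gives 23.0 → no gain ✓; to r=6.4 gives 64.7 − 4.1×6.4 = 38.46 → profitable ✗.
Mediocre (own payoff 23.0): to r=3.6 gives 49.9 − 9.3×3.6 = 16.42 → no gain ✓; to r=6.4 gives 64.7 − 9.3×6.4 = 5.18 → no gain ✓.
5 of the 6 constraints hold; not an equilibrium.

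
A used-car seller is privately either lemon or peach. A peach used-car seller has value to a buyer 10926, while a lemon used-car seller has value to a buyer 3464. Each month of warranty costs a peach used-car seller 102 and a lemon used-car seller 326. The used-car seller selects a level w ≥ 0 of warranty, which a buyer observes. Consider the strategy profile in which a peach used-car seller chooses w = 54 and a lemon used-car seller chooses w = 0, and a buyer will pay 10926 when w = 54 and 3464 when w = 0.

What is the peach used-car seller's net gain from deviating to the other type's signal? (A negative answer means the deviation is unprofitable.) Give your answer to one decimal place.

Playing w = 54 the peach used-car seller receives 10926 − 102 × 54 = 5418.
Deviating to w = 0 yields 3464 instead.
Gain from deviating: 3464 − 5418 = -1954.0.
The gain is negative, so the peach type's incentive-compatibility constraint is satisfied.

-1954.0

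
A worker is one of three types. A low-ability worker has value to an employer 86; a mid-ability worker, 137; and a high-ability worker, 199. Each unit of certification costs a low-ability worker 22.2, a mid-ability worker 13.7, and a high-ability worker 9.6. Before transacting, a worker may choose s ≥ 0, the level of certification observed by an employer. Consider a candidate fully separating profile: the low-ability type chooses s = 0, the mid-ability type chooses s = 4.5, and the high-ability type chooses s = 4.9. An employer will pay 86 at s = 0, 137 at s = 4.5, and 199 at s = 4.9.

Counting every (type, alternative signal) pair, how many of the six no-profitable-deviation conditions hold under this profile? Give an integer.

Low-ability (own payoff 86): to s=4.5 gives 137 − 22.2×4.5 = 37.1 → no gain ✓; to s=4.9 gives 199 − 22.2×4.9 = 90.22 → profitable ✗.
Mid-ability (own payoff 137 − 13.7×4.5 = 75.35): to s=0 gives 86 → profitable ✗; to s=4.9 gives 199 − 13.7×4.9 = 131.87 → profitable ✗.
High-ability (own payoff 199 − 9.6×4.9 = 151.96): to s=0 gives 86 → no gain ✓; to s=4.5 gives 137 − 9.6×4.5 = 93.8 → no gain ✓.
3 of the 6 constraints hold; not an equilibrium.

3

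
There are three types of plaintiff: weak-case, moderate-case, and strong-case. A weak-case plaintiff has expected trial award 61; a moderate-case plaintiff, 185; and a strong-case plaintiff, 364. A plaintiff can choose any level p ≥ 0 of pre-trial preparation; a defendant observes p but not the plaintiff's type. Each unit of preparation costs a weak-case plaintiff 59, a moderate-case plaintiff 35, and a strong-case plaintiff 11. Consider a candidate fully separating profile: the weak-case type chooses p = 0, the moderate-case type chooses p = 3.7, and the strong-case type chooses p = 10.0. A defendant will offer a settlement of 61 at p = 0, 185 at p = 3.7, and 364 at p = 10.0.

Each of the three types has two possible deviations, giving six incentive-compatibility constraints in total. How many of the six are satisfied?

5

Weak-case (own payoff 61): to p=3.7 gives 185 − 59×3.7 = -33.3 → no gain ✓; to p=10.0 gives 364 − 59×10.0 = -226 → no gain ✓.
Strong-case (own payoff 364 − 11×10.0 = 254): to p=0 gives 61 → no gain ✓; to p=3.7 gives 185 − 11×3.7 = 144.3 → no gain ✓.
Moderate-case (own payoff 185 − 35×3.7 = 55.5): to p=0 gives 61 → profitable ✗; to p=10.0 gives 364 − 35×10.0 = 14 → no gain ✓.
5 of the 6 constraints hold; not an equilibrium.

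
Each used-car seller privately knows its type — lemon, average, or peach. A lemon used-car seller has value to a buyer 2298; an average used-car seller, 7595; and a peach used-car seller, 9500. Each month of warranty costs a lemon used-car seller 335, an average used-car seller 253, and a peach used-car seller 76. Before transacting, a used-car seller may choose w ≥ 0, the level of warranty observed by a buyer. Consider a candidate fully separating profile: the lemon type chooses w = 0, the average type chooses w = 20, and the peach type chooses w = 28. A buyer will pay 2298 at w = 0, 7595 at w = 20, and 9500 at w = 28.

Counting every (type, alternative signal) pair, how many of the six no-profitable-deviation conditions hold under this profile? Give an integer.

6

Lemon (own payoff 2298): to w=20 gives 7595 − 335×20 = 895 → no gain ✓; to w=28 gives 9500 − 335×28 = 120 → no gain ✓.
Peach (own payoff 9500 − 76×28 = 7372): to w=0 gives 2298 → no gain ✓; to w=20 gives 7595 − 76×20 = 6075 → no gain ✓.
Average (own payoff 7595 − 253×20 = 2535): to w=0 gives 2298 → no gain ✓; to w=28 gives 9500 − 253×28 = 2416 → no gain ✓.
6 of the 6 constraints hold; this profile is a separating equilibrium.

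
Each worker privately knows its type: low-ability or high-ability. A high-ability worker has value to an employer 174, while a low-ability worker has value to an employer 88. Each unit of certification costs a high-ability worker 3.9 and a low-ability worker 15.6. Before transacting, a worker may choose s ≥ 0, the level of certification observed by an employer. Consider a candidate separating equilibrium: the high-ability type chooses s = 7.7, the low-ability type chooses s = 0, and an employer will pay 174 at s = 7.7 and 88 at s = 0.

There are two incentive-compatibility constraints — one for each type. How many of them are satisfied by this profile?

2

Low-ability type: stay at 0 → 88; mimic → 174 − 15.6 × 7.7 = 53.88. IC holds (88 ≥ 53.88).
High-ability type: signal → 174 − 3.9 × 7.7 = 143.97; deviate to 0 → 88. IC holds (143.97 ≥ 88).
2 of 2 constraints hold, so this is a separating equilibrium.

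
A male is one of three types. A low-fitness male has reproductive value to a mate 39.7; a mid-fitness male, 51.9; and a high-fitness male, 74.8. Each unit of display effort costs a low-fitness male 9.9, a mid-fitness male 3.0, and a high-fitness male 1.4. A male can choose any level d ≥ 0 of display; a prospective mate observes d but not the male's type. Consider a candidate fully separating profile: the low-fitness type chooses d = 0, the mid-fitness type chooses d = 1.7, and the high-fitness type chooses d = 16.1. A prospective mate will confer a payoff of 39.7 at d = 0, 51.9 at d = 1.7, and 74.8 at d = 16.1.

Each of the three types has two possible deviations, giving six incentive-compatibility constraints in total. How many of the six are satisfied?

High-fitness (own payoff 74.8 − 1.4×16.1 = 52.26): to d=0 gives 39.7 → no gain ✓; to d=1.7 gives 51.9 − 1.4×1.7 = 49.52 → no gain ✓.
Low-fitness (own payoff 39.7): to d=1.7 gives 51.9 − 9.9×1.7 = 35.07 → no gain ✓; to d=16.1 gives 74.8 − 9.9×16.1 = -84.59 → no gain ✓.
Mid-fitness (own payoff 51.9 − 3.0×1.7 = 46.8): to d=0 gives 39.7 → no gain ✓; to d=16.1 gives 74.8 − 3.0×16.1 = 26.5 → no gain ✓.
6 of the 6 constraints hold; this profile is a separating equilibrium.

6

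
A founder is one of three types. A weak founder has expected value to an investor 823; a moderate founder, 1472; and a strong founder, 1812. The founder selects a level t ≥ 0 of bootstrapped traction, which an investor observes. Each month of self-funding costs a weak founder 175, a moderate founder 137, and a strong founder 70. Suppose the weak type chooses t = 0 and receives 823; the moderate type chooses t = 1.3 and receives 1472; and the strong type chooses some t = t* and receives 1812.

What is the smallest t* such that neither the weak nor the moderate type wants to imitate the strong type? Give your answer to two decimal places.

Weak type (on-path payoff 823) won't mimic when 823 ≥ 1812 − 175·t*, i.e. t* ≥ 5.65.
Moderate type (on-path payoff 1472 − 137×1.3 = 1293.9) won't mimic when 1293.9 ≥ 1812 − 137·t*, i.e. t* ≥ 3.78.
Both must hold, so t* = max(5.65, 3.78) = 5.65. The weak type's constraint binds.

5.65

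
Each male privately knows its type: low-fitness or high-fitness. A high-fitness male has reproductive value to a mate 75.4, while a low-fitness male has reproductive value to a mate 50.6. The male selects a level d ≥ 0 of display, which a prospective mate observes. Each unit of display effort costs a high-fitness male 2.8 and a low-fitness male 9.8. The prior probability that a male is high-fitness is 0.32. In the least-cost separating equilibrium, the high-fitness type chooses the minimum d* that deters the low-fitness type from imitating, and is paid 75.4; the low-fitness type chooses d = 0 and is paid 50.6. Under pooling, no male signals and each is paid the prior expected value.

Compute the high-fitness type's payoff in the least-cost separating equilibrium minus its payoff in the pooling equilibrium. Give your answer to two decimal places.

Least-cost separating signal: d* solves 50.6 = 75.4 − 9.8·d*, so d* = (75.4 − 50.6)/9.8 ≈ 2.5306.
High-fitness type's separating payoff: 75.4 − 2.8 × d* = 75.4 − 2.8 × (75.4 − 50.6)/9.8 = 75.4 − 69.44/9.8 ≈ 68.3143.
Pooling payoff: 0.32 × 75.4 + 0.68 × 50.6 = 58.536.
Difference: 68.3143 − 58.536 = 9.7783, i.e. 9.78 to two decimal places.
The high-fitness type prefers to separate.

9.78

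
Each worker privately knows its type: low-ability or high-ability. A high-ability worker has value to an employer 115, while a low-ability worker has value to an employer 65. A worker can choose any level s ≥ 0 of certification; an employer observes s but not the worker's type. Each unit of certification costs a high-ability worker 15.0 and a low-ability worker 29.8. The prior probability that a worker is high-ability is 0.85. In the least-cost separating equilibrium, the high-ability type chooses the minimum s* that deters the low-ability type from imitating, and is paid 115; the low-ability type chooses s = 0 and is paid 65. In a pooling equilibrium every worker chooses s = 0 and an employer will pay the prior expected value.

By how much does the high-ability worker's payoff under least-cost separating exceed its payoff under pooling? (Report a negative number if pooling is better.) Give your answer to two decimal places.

-17.67

Least-cost separating signal: s* solves 65 = 115 − 29.8·s*, so s* = (115 − 65)/29.8 ≈ 1.6779.
High-ability type's separating payoff: 115 − 15.0 × s* = 115 − 15.0 × (115 − 65)/29.8 = 115 − 750/29.8 ≈ 89.8322.
Pooling payoff: 0.85 × 115 + 0.15 × 65 = 107.5.
Difference: 89.8322 − 107.5 = -17.6678, i.e. -17.67 to two decimal places.
The high-ability type would prefer the pooling outcome.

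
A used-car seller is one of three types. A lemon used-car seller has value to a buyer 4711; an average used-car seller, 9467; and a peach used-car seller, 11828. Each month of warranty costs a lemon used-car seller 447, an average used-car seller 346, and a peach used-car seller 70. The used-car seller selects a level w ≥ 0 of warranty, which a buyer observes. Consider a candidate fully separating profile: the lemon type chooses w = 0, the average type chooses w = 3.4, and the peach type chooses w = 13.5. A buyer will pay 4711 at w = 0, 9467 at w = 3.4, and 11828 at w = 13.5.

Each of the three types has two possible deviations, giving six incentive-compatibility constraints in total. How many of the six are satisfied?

Average (own payoff 9467 − 346×3.4 = 8290.6): to w=0 gives 4711 → no gain ✓; to w=13.5 gives 11828 − 346×13.5 = 7157 → no gain ✓.
Lemon (own payoff 4711): to w=3.4 gives 9467 − 447×3.4 = 7947.2 → profitable ✗; to w=13.5 gives 11828 − 447×13.5 = 5793.5 → profitable ✗.
Peach (own payoff 11828 − 70×13.5 = 10883): to w=0 gives 4711 → no gain ✓; to w=3.4 gives 9467 − 70×3.4 = 9229 → no gain ✓.
4 of the 6 constraints hold; not an equilibrium.

4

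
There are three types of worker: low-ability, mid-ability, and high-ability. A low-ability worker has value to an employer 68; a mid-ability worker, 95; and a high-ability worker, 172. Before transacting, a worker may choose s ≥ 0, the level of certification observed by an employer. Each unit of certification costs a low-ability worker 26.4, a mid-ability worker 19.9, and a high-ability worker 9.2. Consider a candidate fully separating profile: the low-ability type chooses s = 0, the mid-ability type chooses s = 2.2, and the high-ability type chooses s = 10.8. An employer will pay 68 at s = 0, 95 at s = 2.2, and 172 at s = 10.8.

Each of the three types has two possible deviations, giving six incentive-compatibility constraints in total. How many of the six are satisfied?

4

Low-ability (own payoff 68): to s=2.2 gives 95 − 26.4×2.2 = 36.92 → no gain ✓; to s=10.8 gives 172 − 26.4×10.8 = -113.12 → no gain ✓.
High-ability (own payoff 172 − 9.2×10.8 = 72.64): to s=0 gives 68 → no gain ✓; to s=2.2 gives 95 − 9.2×2.2 = 74.76 → profitable ✗.
Mid-ability (own payoff 95 − 19.9×2.2 = 51.22): to s=0 gives 68 → profitable ✗; to s=10.8 gives 172 − 19.9×10.8 = -42.92 → no gain ✓.
4 of the 6 constraints hold; not an equilibrium.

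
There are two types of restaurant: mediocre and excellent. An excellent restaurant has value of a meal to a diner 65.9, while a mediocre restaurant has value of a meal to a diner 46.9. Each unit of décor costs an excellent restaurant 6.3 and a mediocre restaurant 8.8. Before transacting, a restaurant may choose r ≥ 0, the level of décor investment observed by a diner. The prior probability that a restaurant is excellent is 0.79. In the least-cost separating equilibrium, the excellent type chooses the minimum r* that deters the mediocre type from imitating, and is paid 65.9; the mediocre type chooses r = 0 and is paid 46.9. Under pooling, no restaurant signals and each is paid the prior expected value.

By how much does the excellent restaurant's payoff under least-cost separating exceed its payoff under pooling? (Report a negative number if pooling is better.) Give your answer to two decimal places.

Least-cost separating signal: r* solves 46.9 = 65.9 − 8.8·r*, so r* = (65.9 − 46.9)/8.8 ≈ 2.1591.
Excellent type's separating payoff: 65.9 − 6.3 × r* = 65.9 − 6.3 × (65.9 − 46.9)/8.8 = 65.9 − 119.7/8.8 ≈ 52.2977.
Pooling payoff: 0.79 × 65.9 + 0.21 × 46.9 = 61.91.
Difference: 52.2977 − 61.91 = -9.6123, i.e. -9.61 to two decimal places.
The excellent type would prefer the pooling outcome.

-9.61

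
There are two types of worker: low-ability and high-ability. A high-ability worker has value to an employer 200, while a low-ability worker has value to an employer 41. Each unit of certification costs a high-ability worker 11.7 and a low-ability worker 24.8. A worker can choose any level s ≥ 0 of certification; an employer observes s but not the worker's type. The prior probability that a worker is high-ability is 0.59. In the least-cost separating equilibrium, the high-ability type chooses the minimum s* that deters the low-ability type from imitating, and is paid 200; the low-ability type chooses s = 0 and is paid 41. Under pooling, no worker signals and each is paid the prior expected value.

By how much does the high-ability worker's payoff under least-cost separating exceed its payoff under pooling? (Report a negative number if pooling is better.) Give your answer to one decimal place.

Least-cost separating signal: s* solves 41 = 200 − 24.8·s*, so s* = (200 − 41)/24.8 ≈ 6.4113.
High-ability type's separating payoff: 200 − 11.7 × s* = 200 − 11.7 × (200 − 41)/24.8 = 200 − 1860.3/24.8 ≈ 124.988.
Pooling payoff: 0.59 × 200 + 0.41 × 41 = 134.81.
Difference: 124.988 − 134.81 = -9.822, i.e. -9.8 to one decimal place.
The high-ability type would prefer the pooling outcome.

-9.8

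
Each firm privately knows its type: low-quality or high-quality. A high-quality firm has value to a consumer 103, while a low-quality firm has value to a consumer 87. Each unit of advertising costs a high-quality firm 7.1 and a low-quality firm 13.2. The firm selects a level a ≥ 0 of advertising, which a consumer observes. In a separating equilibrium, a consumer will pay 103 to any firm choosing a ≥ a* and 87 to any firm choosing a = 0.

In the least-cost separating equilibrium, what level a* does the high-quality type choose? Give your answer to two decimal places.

A low-quality firm choosing a = 0 receives 87.
Imitating at a* instead would pay 103 at cost 13.2·a*, netting 103 − 13.2·a*.
Indifference: 87 = 103 − 13.2·a*, so a* = (103 − 87) / 13.2 ≈ 1.21.
This is the low-quality type's binding incentive-compatibility constraint; any a ≥ 1.21 sustains separation on that side.

1.21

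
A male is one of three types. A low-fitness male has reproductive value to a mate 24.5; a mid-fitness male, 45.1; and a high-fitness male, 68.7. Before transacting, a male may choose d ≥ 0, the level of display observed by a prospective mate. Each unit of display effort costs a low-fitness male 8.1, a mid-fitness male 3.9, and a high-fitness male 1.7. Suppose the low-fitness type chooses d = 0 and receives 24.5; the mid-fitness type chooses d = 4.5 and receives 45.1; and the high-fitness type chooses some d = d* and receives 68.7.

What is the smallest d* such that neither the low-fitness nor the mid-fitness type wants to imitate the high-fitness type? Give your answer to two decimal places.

Mid-fitness type (on-path payoff 45.1 − 3.9×4.5 = 27.55) won't mimic when 27.55 ≥ 68.7 − 3.9·d*, i.e. d* ≥ 10.55.
Low-fitness type (on-path payoff 24.5) won't mimic when 24.5 ≥ 68.7 − 8.1·d*, i.e. d* ≥ 5.46.
Both must hold, so d* = max(5.46, 10.55) = 10.55. The mid-fitness type's constraint binds.

10.55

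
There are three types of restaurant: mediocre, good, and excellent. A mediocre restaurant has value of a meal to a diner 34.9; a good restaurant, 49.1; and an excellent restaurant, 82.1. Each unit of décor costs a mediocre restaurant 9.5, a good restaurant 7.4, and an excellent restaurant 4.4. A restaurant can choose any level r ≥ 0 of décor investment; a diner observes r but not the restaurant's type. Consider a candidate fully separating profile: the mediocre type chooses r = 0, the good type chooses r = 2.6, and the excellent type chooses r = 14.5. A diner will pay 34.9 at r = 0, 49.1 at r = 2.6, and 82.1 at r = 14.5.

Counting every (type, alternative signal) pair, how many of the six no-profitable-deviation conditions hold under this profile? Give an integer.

Mediocre (own payoff 34.9): to r=2.6 gives 49.1 − 9.5×2.6 = 24.4 → no gain ✓; to r=14.5 gives 82.1 − 9.5×14.5 = -55.65 → no gain ✓.
Excellent (own payoff 82.1 − 4.4×14.5 = 18.3): to r=0 gives 34.9 → profitable ✗; to r=2.6 gives 49.1 − 4.4×2.6 = 37.66 → profitable ✗.
Good (own payoff 49.1 − 7.4×2.6 = 29.86): to r=0 gives 34.9 → profitable ✗; to r=14.5 gives 82.1 − 7.4×14.5 = -25.2 → no gain ✓.
3 of the 6 constraints hold; not an equilibrium.

3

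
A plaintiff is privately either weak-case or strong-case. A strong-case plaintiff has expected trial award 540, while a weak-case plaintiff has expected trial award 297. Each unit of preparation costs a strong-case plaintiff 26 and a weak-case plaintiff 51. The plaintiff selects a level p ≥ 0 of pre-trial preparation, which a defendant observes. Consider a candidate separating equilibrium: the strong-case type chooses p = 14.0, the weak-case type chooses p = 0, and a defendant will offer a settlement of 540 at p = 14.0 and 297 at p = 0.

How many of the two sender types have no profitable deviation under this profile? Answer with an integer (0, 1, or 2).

Weak-case type: stay at 0 → 297; mimic → 540 − 51 × 14.0 = -174. IC holds (297 ≥ -174).
Strong-case type: signal → 540 − 26 × 14.0 = 176; deviate to 0 → 297. IC fails (176 < 297).
1 of 2 constraints hold, so this profile is not an equilibrium.

1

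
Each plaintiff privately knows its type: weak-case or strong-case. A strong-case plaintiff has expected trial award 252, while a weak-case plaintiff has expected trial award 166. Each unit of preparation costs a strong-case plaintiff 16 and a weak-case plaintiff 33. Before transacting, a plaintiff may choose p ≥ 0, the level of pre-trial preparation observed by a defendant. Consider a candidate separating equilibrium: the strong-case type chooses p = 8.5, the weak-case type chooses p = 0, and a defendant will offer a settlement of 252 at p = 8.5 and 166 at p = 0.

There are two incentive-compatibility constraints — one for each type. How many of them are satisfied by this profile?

1

Weak-case type: stay at 0 → 166; mimic → 252 − 33 × 8.5 = -28.5. IC holds (166 ≥ -28.5).
Strong-case type: signal → 252 − 16 × 8.5 = 116; deviate to 0 → 166. IC fails (116 < 166).
1 of 2 constraints hold, so this profile is not an equilibrium.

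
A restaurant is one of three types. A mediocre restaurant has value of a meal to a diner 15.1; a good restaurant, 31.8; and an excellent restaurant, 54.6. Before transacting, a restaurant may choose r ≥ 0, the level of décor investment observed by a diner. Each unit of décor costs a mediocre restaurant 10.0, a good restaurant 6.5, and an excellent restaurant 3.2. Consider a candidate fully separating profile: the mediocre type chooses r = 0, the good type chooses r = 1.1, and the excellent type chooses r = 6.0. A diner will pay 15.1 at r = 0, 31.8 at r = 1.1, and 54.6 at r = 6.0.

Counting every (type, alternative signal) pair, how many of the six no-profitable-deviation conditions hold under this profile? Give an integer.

Good (own payoff 31.8 − 6.5×1.1 = 24.65): to r=0 gives 15.1 → no gain ✓; to r=6.0 gives 54.6 − 6.5×6.0 = 15.6 → no gain ✓.
Mediocre (own payoff 15.1): to r=1.1 gives 31.8 − 10.0×1.1 = 20.8 → profitable ✗; to r=6.0 gives 54.6 − 10.0×6.0 = -5.4 → no gain ✓.
Excellent (own payoff 54.6 − 3.2×6.0 = 35.4): to r=0 gives 15.1 → no gain ✓; to r=1.1 gives 31.8 − 3.2×1.1 = 28.28 → no gain ✓.
5 of the 6 constraints hold; not an equilibrium.

5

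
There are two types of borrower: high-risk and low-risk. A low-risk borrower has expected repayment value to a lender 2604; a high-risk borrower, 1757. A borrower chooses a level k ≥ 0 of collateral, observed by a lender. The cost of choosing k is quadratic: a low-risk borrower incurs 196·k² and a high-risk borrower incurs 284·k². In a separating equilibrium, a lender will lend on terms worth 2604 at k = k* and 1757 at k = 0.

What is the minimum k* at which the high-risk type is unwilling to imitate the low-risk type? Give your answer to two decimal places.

1.73

The high-risk type at k = 0 receives 1757; imitating at k* yields 2604 − 284·k*².
Indifference: 1757 = 2604 − 284·k*², so k*² = (2604 − 1757) / 284 ≈ 2.9824.
k* = √2.9824 ≈ 1.73.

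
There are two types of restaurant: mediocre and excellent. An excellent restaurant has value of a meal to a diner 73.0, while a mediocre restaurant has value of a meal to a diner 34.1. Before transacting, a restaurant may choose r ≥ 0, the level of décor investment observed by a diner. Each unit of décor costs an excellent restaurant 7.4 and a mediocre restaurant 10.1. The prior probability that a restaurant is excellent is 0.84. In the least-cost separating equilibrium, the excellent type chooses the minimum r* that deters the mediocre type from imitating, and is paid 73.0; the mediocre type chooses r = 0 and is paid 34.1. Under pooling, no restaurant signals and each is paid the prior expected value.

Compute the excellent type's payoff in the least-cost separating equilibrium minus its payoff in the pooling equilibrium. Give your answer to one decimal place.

-22.3

Least-cost separating signal: r* solves 34.1 = 73.0 − 10.1·r*, so r* = (73.0 − 34.1)/10.1 ≈ 3.8515.
Excellent type's separating payoff: 73.0 − 7.4 × r* = 73.0 − 7.4 × (73.0 − 34.1)/10.1 = 73.0 − 287.86/10.1 ≈ 44.499.
Pooling payoff: 0.84 × 73.0 + 0.16 × 34.1 = 66.776.
Difference: 44.499 − 66.776 = -22.277, i.e. -22.3 to one decimal place.
The excellent type would prefer the pooling outcome.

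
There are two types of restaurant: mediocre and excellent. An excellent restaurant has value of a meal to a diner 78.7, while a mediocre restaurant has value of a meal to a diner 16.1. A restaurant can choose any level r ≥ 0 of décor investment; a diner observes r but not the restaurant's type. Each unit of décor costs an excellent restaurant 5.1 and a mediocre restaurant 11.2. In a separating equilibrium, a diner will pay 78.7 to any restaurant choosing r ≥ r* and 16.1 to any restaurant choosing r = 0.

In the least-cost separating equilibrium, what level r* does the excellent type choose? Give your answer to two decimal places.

A mediocre restaurant choosing r = 0 receives 16.1.
Imitating at r* instead would pay 78.7 at cost 11.2·r*, netting 78.7 − 11.2·r*.
Indifference: 16.1 = 78.7 − 11.2·r*, so r* = (78.7 − 16.1) / 11.2 ≈ 5.59.
At r* the mediocre type's incentive constraint just binds; the excellent type strictly prefers r* since its per-unit cost is lower.

5.59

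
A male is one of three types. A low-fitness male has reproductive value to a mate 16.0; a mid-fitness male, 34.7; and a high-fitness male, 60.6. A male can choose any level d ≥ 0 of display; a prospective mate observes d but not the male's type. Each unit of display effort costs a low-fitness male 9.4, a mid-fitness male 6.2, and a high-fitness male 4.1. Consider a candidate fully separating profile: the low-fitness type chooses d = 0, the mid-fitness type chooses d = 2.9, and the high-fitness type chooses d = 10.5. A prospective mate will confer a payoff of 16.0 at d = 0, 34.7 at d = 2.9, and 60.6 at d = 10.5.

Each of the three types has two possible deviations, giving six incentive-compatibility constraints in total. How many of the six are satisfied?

High-fitness (own payoff 60.6 − 4.1×10.5 = 17.55): to d=0 gives 16.0 → no gain ✓; to d=2.9 gives 34.7 − 4.1×2.9 = 22.81 → profitable ✗.
Mid-fitness (own payoff 34.7 − 6.2×2.9 = 16.72): to d=0 gives 16.0 → no gain ✓; to d=10.5 gives 60.6 − 6.2×10.5 = -4.5 → no gain ✓.
Low-fitness (own payoff 16.0): to d=2.9 gives 34.7 − 9.4×2.9 = 7.44 → no gain ✓; to d=10.5 gives 60.6 − 9.4×10.5 = -38.1 → no gain ✓.
5 of the 6 constraints hold; not an equilibrium.

5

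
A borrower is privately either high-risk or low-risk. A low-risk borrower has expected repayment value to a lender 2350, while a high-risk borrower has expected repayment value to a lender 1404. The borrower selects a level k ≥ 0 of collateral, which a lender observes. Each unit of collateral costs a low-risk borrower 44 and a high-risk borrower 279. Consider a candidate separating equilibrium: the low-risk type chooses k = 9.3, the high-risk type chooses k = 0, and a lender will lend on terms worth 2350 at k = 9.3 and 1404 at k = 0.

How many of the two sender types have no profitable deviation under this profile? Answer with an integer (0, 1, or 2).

2

High-risk type: stay at 0 → 1404; mimic → 2350 − 279 × 9.3 = -244.7. IC holds (1404 ≥ -244.7).
Low-risk type: signal → 2350 − 44 × 9.3 = 1940.8; deviate to 0 → 1404. IC holds (1940.8 ≥ 1404).
2 of 2 constraints hold, so this is a separating equilibrium.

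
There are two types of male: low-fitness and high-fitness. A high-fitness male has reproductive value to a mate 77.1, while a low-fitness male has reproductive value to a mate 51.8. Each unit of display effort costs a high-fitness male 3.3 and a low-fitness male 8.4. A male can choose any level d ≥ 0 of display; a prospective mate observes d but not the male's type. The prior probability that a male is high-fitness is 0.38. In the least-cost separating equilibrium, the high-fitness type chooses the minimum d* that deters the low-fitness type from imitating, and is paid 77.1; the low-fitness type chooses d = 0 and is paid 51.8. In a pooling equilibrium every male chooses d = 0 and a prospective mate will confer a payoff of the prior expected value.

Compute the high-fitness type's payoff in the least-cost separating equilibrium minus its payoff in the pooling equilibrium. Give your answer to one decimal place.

Least-cost separating signal: d* solves 51.8 = 77.1 − 8.4·d*, so d* = (77.1 − 51.8)/8.4 ≈ 3.0119.
High-fitness type's separating payoff: 77.1 − 3.3 × d* = 77.1 − 3.3 × (77.1 − 51.8)/8.4 = 77.1 − 83.49/8.4 ≈ 67.161.
Pooling payoff: 0.38 × 77.1 + 0.62 × 51.8 = 61.414.
Difference: 67.161 − 61.414 = 5.747, i.e. 5.7 to one decimal place.
The high-fitness type prefers to separate.

5.7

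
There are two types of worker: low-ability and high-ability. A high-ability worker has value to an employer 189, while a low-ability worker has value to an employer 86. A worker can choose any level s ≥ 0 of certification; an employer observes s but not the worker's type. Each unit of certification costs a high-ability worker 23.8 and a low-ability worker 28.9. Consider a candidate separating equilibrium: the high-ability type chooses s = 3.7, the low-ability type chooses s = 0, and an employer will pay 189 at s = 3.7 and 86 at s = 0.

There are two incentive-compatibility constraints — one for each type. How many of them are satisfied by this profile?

2

High-ability type: signal → 189 − 23.8 × 3.7 = 100.94; deviate to 0 → 86. IC holds (100.94 ≥ 86).
Low-ability type: stay at 0 → 86; mimic → 189 − 28.9 × 3.7 = 82.07. IC holds (86 ≥ 82.07).
2 of 2 constraints hold, so this is a separating equilibrium.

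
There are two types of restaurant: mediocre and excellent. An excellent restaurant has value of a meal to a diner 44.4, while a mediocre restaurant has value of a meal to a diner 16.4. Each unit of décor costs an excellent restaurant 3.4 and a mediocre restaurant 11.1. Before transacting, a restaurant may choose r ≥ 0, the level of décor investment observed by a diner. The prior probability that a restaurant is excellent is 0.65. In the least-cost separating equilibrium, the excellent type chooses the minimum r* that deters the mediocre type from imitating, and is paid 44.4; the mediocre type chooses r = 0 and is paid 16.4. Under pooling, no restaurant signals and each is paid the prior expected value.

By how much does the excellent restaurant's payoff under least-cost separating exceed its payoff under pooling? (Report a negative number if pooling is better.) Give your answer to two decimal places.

Least-cost separating signal: r* solves 16.4 = 44.4 − 11.1·r*, so r* = (44.4 − 16.4)/11.1 ≈ 2.5225.
Excellent type's separating payoff: 44.4 − 3.4 × r* = 44.4 − 3.4 × (44.4 − 16.4)/11.1 = 44.4 − 95.2/11.1 ≈ 35.8234.
Pooling payoff: 0.65 × 44.4 + 0.35 × 16.4 = 34.6.
Difference: 35.8234 − 34.6 = 1.2234, i.e. 1.22 to two decimal places.
The excellent type prefers to separate.

1.22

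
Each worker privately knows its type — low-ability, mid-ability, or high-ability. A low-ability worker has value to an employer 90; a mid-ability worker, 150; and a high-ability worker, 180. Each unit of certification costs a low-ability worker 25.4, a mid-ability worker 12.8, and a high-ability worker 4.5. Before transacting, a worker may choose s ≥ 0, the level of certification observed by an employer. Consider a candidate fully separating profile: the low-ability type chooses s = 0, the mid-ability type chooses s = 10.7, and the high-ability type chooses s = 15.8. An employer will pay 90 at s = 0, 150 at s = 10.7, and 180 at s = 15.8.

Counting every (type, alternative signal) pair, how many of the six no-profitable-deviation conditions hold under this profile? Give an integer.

5

Low-ability (own payoff 90): to s=10.7 gives 150 − 25.4×10.7 = -121.78 → no gain ✓; to s=15.8 gives 180 − 25.4×15.8 = -221.32 → no gain ✓.
Mid-ability (own payoff 150 − 12.8×10.7 = 13.04): to s=0 gives 90 → profitable ✗; to s=15.8 gives 180 − 12.8×15.8 = -22.24 → no gain ✓.
High-ability (own payoff 180 − 4.5×15.8 = 108.9): to s=0 gives 90 → no gain ✓; to s=10.7 gives 150 − 4.5×10.7 = 101.85 → no gain ✓.
5 of the 6 constraints hold; not an equilibrium.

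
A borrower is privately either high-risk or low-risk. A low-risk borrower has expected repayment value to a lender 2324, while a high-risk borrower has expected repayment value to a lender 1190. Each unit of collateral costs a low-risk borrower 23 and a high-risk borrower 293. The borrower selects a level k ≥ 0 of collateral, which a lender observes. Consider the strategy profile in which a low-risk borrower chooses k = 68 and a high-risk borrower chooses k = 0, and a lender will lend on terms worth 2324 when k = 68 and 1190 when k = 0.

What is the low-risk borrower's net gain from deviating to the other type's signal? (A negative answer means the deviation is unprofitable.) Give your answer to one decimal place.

430.0

Playing k = 68 the low-risk borrower receives 2324 − 23 × 68 = 760.
Deviating to k = 0 yields 1190 instead.
Gain from deviating: 1190 − 760 = 430.0.
The gain is positive, so the low-risk type's incentive-compatibility constraint is violated — this profile is not a separating equilibrium.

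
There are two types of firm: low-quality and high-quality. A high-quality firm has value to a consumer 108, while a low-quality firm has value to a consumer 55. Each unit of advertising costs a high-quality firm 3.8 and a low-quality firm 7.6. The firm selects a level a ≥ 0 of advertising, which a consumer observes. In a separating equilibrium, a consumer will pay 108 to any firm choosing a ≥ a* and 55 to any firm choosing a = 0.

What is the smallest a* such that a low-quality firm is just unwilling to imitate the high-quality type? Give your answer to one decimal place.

7.0

A low-quality firm choosing a = 0 receives 55.
Imitating at a* instead would pay 108 at cost 7.6·a*, netting 108 − 7.6·a*.
Indifference: 55 = 108 − 7.6·a*, so a* = (108 − 55) / 7.6 ≈ 7.0.
At a* the low-quality type's incentive constraint just binds; the high-quality type strictly prefers a* since its per-unit cost is lower.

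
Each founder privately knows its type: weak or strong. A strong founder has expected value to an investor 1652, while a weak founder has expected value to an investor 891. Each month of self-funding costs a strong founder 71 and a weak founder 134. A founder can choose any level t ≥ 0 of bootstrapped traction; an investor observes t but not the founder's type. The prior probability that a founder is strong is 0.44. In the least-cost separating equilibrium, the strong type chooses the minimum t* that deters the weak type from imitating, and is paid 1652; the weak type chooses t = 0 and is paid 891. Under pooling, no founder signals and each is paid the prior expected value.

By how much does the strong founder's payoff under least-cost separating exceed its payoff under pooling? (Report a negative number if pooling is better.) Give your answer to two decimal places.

22.94

Least-cost separating signal: t* solves 891 = 1652 − 134·t*, so t* = (1652 − 891)/134 ≈ 5.6791.
Strong type's separating payoff: 1652 − 71 × t* = 1652 − 71 × (1652 − 891)/134 = 1652 − 54031/134 ≈ 1248.7836.
Pooling payoff: 0.44 × 1652 + 0.56 × 891 = 1225.84.
Difference: 1248.7836 − 1225.84 = 22.9436, i.e. 22.94 to two decimal places.
The strong type prefers to separate.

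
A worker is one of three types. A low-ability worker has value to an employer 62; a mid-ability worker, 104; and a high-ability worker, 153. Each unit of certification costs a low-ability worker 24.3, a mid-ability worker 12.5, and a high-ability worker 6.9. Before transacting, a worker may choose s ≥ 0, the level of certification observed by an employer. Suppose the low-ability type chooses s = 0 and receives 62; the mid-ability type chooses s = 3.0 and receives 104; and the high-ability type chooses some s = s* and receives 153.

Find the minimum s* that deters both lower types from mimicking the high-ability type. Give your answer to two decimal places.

6.92

Low-ability type (on-path payoff 62) won't mimic when 62 ≥ 153 − 24.3·s*, i.e. s* ≥ 3.74.
Mid-ability type (on-path payoff 104 − 12.5×3.0 = 66.5) won't mimic when 66.5 ≥ 153 − 12.5·s*, i.e. s* ≥ 6.92.
Both must hold, so s* = max(3.74, 6.92) = 6.92. The mid-ability type's constraint binds.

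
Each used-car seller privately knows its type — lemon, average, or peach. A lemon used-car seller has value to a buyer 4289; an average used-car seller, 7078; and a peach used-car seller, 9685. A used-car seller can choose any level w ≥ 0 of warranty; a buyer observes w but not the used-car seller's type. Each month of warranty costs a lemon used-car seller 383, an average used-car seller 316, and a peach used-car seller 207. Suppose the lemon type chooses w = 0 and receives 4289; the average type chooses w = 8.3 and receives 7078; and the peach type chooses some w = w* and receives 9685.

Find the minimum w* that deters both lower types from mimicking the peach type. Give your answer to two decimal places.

Lemon type (on-path payoff 4289) won't mimic when 4289 ≥ 9685 − 383·w*, i.e. w* ≥ 14.09.
Average type (on-path payoff 7078 − 316×8.3 = 4455.2) won't mimic when 4455.2 ≥ 9685 − 316·w*, i.e. w* ≥ 16.55.
Both must hold, so w* = max(14.09, 16.55) = 16.55. The average type's constraint binds.

16.55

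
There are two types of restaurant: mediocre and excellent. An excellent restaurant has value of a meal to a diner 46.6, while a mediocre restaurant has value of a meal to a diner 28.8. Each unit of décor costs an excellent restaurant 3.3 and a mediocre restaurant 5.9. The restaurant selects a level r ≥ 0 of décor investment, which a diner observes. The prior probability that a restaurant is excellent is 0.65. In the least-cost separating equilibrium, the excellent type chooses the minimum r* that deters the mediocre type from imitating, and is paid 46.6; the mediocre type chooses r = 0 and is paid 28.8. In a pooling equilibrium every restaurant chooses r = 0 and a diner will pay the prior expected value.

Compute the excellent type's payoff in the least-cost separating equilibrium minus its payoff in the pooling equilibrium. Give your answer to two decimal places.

Least-cost separating signal: r* solves 28.8 = 46.6 − 5.9·r*, so r* = (46.6 − 28.8)/5.9 ≈ 3.0169.
Excellent type's separating payoff: 46.6 − 3.3 × r* = 46.6 − 3.3 × (46.6 − 28.8)/5.9 = 46.6 − 58.74/5.9 ≈ 36.6441.
Pooling payoff: 0.65 × 46.6 + 0.35 × 28.8 = 40.37.
Difference: 36.6441 − 40.37 = -3.7259, i.e. -3.73 to two decimal places.
The excellent type would prefer the pooling outcome.

-3.73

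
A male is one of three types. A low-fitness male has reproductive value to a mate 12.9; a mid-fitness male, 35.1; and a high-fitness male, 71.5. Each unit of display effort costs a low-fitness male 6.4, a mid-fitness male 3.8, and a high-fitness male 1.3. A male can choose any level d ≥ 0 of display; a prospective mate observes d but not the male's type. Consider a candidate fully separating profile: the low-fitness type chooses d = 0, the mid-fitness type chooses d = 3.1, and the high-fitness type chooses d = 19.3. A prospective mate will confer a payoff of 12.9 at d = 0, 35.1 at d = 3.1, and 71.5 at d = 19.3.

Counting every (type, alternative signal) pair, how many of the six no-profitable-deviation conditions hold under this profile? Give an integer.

Mid-fitness (own payoff 35.1 − 3.8×3.1 = 23.32): to d=0 gives 12.9 → no gain ✓; to d=19.3 gives 71.5 − 3.8×19.3 = -1.84 → no gain ✓.
High-fitness (own payoff 71.5 − 1.3×19.3 = 46.41): to d=0 gives 12.9 → no gain ✓; to d=3.1 gives 35.1 − 1.3×3.1 = 31.07 → no gain ✓.
Low-fitness (own payoff 12.9): to d=3.1 gives 35.1 − 6.4×3.1 = 15.26 → profitable ✗; to d=19.3 gives 71.5 − 6.4×19.3 = -52.02 → no gain ✓.
5 of the 6 constraints hold; not an equilibrium.

5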